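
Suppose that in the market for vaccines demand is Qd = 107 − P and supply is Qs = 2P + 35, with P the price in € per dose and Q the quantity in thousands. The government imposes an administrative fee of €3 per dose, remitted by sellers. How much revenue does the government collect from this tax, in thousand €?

Before the tax: set 107 − P = 2P + 35 → P* = €24, Q* = 83.
With the tax collected from sellers, supply shifts: Qs = 2(P − 3) + 35.
Solving gives Q = 81 with consumers paying €26 and sellers receiving €23 (the €3 wedge).
Revenue = t · Q = 3 · 81 = €243.

Tax revenue = €243 thousand.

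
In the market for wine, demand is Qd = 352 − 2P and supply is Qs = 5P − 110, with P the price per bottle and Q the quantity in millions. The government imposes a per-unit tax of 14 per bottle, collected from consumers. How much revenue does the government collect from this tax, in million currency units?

Tax revenue = 2800 million.

Before the tax: set 352 − 2P = 5P − 110 → P* = 66, Q* = 220.
With the tax collected from consumers, demand (in seller-price terms) shifts: Qd = 352 − 2(P + 14).
Solving gives Q = 200 with consumers paying 76 and suppliers receiving 62 (the 14 wedge).
Revenue = t · Q = 14 · 200 = 2800.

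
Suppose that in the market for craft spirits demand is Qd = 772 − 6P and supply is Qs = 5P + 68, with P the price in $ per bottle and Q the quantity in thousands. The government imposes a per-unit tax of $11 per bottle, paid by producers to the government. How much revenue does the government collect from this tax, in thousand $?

Tax revenue = $3938 thousand.

Without the tax, 772 − 6P = 5P + 68 gives 11P = 704, so P* = $64 and Q* = 388.
With the tax collected from producers, supply shifts: Qs = 5(P − 11) + 68.
Solving gives Q = 358 with buyers paying $69 and producers receiving $58 (the $11 wedge).
Revenue = t · Q = 11 · 358 = $3938.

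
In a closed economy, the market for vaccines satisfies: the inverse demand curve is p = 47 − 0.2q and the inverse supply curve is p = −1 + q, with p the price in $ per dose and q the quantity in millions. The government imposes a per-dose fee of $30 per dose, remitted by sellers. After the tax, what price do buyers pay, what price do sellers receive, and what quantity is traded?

Inverting to q(p) form: qd = 235 − 5p; qs = p + 1.
Before the tax: set 235 − 5p = p + 1 → p* = $39, q* = 40.
With the tax collected from sellers, supply shifts: qs = (p − 30) + 1.
New equilibrium: buyers pay $44, sellers receive $14, q = 15. (Wedge: pb − ps = 30.)

Buyers pay $44; sellers receive $14; quantity = 15.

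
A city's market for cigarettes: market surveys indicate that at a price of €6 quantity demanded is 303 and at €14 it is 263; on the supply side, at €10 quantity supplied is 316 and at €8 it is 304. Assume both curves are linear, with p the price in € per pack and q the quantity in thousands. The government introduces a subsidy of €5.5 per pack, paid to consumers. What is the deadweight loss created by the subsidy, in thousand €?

Demand slope: (263 − 303)/(14 − 6) = -5, so qd = 333 − 5p.
Supply slope: (304 − 316)/(8 − 10) = 6, so qs = 6p + 256.
Without the subsidy, 333 − 5p = 6p + 256 gives 11p = 77, so p* = €7 and q* = 298.
With a per-unit subsidy paid to consumers, each effectively pays p − 5.5, so demand becomes qd = 333 − 5(p − 5.5).
Solving gives q = 313 with consumers paying €4 and producers receiving €9.5 (the €5.5 wedge).
Quantity rises by |ΔQ| = |298 − 313| = 15.
DWL = ½ · t · |ΔQ| = ½ · 5.5 · 15 = €41.25.

Deadweight loss = €41.25 thousand.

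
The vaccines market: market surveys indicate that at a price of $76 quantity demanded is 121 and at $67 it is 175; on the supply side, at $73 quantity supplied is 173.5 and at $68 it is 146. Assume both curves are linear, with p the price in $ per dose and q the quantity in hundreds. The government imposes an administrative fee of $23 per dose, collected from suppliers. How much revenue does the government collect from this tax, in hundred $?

Tax revenue = $2093 hundred.

Demand slope: (175 − 121)/(67 − 76) = -6, so qd = 577 − 6p.
Supply slope: (146 − 173.5)/(68 − 73) = 5.5, so qs = 5.5p − 228.
Before the tax: set 577 − 6p = 5.5p − 228 → p* = $70, q* = 157.
With the tax collected from suppliers, supply shifts: qs = 5.5(p − 23) − 228.
Solving gives q = 91 with consumers paying $81 and suppliers receiving $58 (the $23 wedge).
Revenue = t · Q = 23 · 91 = $2093.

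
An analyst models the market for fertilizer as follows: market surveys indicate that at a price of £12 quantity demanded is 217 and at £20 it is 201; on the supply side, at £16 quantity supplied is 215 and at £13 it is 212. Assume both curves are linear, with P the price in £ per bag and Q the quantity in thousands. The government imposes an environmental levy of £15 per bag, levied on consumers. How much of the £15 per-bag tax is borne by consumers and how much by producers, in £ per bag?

Demand slope: (201 − 217)/(20 − 12) = -2, so Qd = 241 − 2P.
Supply slope: (212 − 215)/(13 − 16) = 1, so Qs = P + 199.
Before the tax: set 241 − 2P = P + 199 → P* = £14, Q* = 213.
With the tax collected from consumers, demand (in seller-price terms) shifts: Qd = 241 − 2(P + 15).
Solving gives Q = 203 with consumers paying £19 and producers receiving £4 (the £15 wedge).
Burden on consumers: £5; on producers: £10. (They sum to £15.)
The less price-elastic side of the market bears the larger share of a per-unit tax.

Consumers bear £5 per bag; producers bear £10 per bag.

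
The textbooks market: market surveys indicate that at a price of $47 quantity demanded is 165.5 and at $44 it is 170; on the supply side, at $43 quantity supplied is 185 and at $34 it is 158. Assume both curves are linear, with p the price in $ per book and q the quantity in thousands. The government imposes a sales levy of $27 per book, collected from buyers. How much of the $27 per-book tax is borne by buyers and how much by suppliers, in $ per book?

Buyers bear $18 per book; suppliers bear $9 per book.

Demand slope: (170 − 165.5)/(44 − 47) = -1.5, so qd = 236 − 1.5p.
Supply slope: (158 − 185)/(34 − 43) = 3, so qs = 3p + 56.
Without the tax, 236 − 1.5p = 3p + 56 gives 4.5p = 180, so p* = $40 and q* = 176.
With the tax collected from buyers, demand (in seller-price terms) shifts: qd = 236 − 1.5(p + 27).
Solving gives q = 149 with buyers paying $58 and suppliers receiving $31 (the $27 wedge).
Burden on buyers: $18; on suppliers: $9. (They sum to $27.)
The less price-elastic side of the market bears the larger share of a per-unit tax.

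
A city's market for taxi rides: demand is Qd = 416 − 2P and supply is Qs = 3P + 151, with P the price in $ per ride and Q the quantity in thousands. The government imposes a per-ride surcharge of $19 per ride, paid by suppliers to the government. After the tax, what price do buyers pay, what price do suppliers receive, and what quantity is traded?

Without the tax, 416 − 2P = 3P + 151 gives 5P = 265, so P* = $53 and Q* = 310.
With the tax collected from suppliers, supply shifts: Qs = 3(P − 19) + 151.
Solving gives Q = 287.2 with buyers paying $64.4 and suppliers receiving $45.4 (the $19 wedge).

Buyers pay $64.4; suppliers receive $45.4; quantity = 287.2.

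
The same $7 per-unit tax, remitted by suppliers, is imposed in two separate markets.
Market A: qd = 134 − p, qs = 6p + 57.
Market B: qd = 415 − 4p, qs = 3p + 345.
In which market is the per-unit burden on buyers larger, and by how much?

Market A: pre-tax p* = $11, q* = 123; post-tax q = 117; per-unit burden on buyers = $6.
Market B: pre-tax p* = $10, q* = 375; post-tax q = 363; per-unit burden on buyers = $3.
Difference: $6 vs $3 → market A is larger by $3.

Market A, by $3.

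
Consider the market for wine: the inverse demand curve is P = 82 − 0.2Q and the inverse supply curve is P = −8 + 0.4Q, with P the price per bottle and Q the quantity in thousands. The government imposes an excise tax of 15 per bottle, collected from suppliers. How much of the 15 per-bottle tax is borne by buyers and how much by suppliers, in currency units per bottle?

Buyers bear 5 per bottle; suppliers bear 10 per bottle.

Inverting to Q(P) form: Qd = 410 − 5P; Qs = 2.5P + 20.
Without the tax, 410 − 5P = 2.5P + 20 gives 7.5P = 390, so P* = 52 and Q* = 150.
With the tax collected from suppliers, supply shifts: Qs = 2.5(P − 15) + 20.
New equilibrium: buyers pay 57, suppliers receive 42, Q = 125. (Wedge: Pb − Ps = 15.)
Burden on buyers: 5; on suppliers: 10. (They sum to 15.)
The less price-elastic side of the market bears the larger share of a per-unit tax.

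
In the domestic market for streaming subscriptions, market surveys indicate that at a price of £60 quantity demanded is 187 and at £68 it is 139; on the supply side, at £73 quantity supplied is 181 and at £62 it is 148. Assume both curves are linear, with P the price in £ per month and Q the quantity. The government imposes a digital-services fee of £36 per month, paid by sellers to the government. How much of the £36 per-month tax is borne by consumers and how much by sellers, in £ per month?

Demand slope: (139 − 187)/(68 − 60) = -6, so Qd = 547 − 6P.
Supply slope: (148 − 181)/(62 − 73) = 3, so Qs = 3P − 38.
Without the tax, 547 − 6P = 3P − 38 gives 9P = 585, so P* = £65 and Q* = 157.
With the tax collected from sellers, supply shifts: Qs = 3(P − 36) − 38.
Solving gives Q = 85 with consumers paying £77 and sellers receiving £41 (the £36 wedge).
Burden on consumers: £12; on sellers: £24. (They sum to £36.)

Consumers bear £12 per month; sellers bear £24 per month.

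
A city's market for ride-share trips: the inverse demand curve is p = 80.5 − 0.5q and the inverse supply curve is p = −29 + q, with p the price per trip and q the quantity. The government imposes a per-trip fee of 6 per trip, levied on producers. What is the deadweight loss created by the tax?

Rewrite in direct form: qd = 161 − 2p and qs = p + 29.
Without the tax, 161 − 2p = p + 29 gives 3p = 132, so p* = 44 and q* = 73.
With the tax collected from producers, supply shifts: qs = (p − 6) + 29.
New equilibrium: buyers pay 46, producers receive 40, q = 69. (Wedge: pb − ps = 6.)
Quantity falls by |ΔQ| = |73 − 69| = 4.
DWL = ½ · t · |ΔQ| = ½ · 6 · 4 = 12.

Deadweight loss = 12.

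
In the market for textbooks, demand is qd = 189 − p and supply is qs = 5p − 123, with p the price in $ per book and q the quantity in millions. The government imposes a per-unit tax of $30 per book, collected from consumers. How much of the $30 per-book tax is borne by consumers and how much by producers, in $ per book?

Without the tax, 189 − p = 5p − 123 gives 6p = 312, so p* = $52 and q* = 137.
With the tax collected from consumers, demand (in seller-price terms) shifts: qd = 189 − (p + 30).
Solving gives q = 112 with consumers paying $77 and producers receiving $47 (the $30 wedge).
Burden on consumers: $25; on producers: $5. (They sum to $30.)
The less price-elastic side of the market bears the larger share of a per-unit tax.

Consumers bear $25 per book; producers bear $5 per book.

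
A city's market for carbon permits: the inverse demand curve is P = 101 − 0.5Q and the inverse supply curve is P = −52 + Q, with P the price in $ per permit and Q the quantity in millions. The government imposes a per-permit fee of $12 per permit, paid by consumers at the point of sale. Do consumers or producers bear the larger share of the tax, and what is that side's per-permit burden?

Rewrite in direct form: Qd = 202 − 2P and Qs = P + 52.
Without the tax, 202 − 2P = P + 52 gives 3P = 150, so P* = $50 and Q* = 102.
With the tax collected from consumers, demand (in seller-price terms) shifts: Qd = 202 − 2(P + 12).
New equilibrium: consumers pay $54, producers receive $42, Q = 94. (Wedge: Pb − Ps = 12.)
Per-permit burden: consumers $4, producers $8.
Producers take the larger share because supply is less price-elastic here (demand slope 2 vs supply slope 1).

Producers bear the larger share: $8 per permit.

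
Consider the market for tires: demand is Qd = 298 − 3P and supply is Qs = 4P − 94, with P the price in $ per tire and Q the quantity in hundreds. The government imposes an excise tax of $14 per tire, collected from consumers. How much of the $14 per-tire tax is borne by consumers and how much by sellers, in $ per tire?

Without the tax, 298 − 3P = 4P − 94 gives 7P = 392, so P* = $56 and Q* = 130.
With the tax collected from consumers, demand (in seller-price terms) shifts: Qd = 298 − 3(P + 14).
New equilibrium: consumers pay $64, sellers receive $50, Q = 106. (Wedge: Pb − Ps = 14.)
Burden on consumers: $8; on sellers: $6. (They sum to $14.)
The less price-elastic side of the market bears the larger share of a per-unit tax.

Consumers bear $8 per tire; sellers bear $6 per tire.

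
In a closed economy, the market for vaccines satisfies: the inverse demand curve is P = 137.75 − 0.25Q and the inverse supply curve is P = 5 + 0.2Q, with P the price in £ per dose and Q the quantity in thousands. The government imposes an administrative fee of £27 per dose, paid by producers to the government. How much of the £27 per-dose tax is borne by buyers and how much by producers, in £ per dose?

Buyers bear £15 per dose; producers bear £12 per dose.

Inverting to Q(P) form: Qd = 551 − 4P; Qs = 5P − 25.
Before the tax: set 551 − 4P = 5P − 25 → P* = £64, Q* = 295.
With the tax collected from producers, supply shifts: Qs = 5(P − 27) − 25.
New equilibrium: buyers pay £79, producers receive £52, Q = 235. (Wedge: Pb − Ps = 27.)
Burden on buyers: £15; on producers: £12. (They sum to £27.)
The less price-elastic side of the market bears the larger share of a per-unit tax.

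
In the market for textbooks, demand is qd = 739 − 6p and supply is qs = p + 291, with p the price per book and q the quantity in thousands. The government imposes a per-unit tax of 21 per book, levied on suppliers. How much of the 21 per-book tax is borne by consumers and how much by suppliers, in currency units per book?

Consumers bear 3 per book; suppliers bear 18 per book.

Without the tax, 739 − 6p = p + 291 gives 7p = 448, so p* = 64 and q* = 355.
With the tax collected from suppliers, supply shifts: qs = (p − 21) + 291.
Solving gives q = 337 with consumers paying 67 and suppliers receiving 46 (the 21 wedge).
Burden on consumers: 3; on suppliers: 18. (They sum to 21.)
The less price-elastic side of the market bears the larger share of a per-unit tax.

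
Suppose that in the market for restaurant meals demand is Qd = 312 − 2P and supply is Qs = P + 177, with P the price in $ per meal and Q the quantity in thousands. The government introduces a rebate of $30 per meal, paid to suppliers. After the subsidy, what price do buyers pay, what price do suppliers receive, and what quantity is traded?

Without the subsidy, 312 − 2P = P + 177 gives 3P = 135, so P* = $45 and Q* = 222.
With a per-unit subsidy paid to suppliers, each receives P + 30 per unit sold, so supply becomes Qs = (P + 30) + 177.
New equilibrium: buyers pay $35, suppliers receive $65, Q = 242. (Wedge: Pb − Ps = −30.)

Buyers pay $35; suppliers receive $65; quantity = 242.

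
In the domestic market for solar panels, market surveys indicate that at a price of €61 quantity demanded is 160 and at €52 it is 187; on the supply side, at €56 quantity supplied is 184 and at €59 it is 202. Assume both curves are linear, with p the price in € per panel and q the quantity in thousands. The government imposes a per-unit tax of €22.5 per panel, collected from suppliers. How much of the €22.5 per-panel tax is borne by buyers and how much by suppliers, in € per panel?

Buyers bear €15 per panel; suppliers bear €7.5 per panel.

Demand slope: (187 − 160)/(52 − 61) = -3, so qd = 343 − 3p.
Supply slope: (202 − 184)/(59 − 56) = 6, so qs = 6p − 152.
Before the tax: set 343 − 3p = 6p − 152 → p* = €55, q* = 178.
With the tax collected from suppliers, supply shifts: qs = 6(p − 22.5) − 152.
New equilibrium: buyers pay €70, suppliers receive €47.5, q = 133. (Wedge: pb − ps = 22.5.)
Burden on buyers: €15; on suppliers: €7.5. (They sum to €22.5.)
The less price-elastic side of the market bears the larger share of a per-unit tax.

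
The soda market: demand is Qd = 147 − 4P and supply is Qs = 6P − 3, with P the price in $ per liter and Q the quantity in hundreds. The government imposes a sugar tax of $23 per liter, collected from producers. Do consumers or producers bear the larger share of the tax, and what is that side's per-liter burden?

Consumers bear the larger share: $13.8 per liter.

Without the tax, 147 − 4P = 6P − 3 gives 10P = 150, so P* = $15 and Q* = 87.
With the tax collected from producers, supply shifts: Qs = 6(P − 23) − 3.
Solving gives Q = 31.8 with consumers paying $28.8 and producers receiving $5.8 (the $23 wedge).
Per-liter burden: consumers $13.8, producers $9.2.
Consumers take the larger share because demand is less price-elastic here (demand slope 4 vs supply slope 6).
The less price-elastic side of the market bears the larger share of a per-unit tax.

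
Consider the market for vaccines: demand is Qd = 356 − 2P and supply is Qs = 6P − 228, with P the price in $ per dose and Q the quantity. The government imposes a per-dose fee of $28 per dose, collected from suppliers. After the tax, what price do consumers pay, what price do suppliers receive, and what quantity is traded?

Consumers pay $94; suppliers receive $66; quantity = 168.

Before the tax: set 356 − 2P = 6P − 228 → P* = $73, Q* = 210.
With the tax collected from suppliers, supply shifts: Qs = 6(P − 28) − 228.
New equilibrium: consumers pay $94, suppliers receive $66, Q = 168. (Wedge: Pb − Ps = 28.)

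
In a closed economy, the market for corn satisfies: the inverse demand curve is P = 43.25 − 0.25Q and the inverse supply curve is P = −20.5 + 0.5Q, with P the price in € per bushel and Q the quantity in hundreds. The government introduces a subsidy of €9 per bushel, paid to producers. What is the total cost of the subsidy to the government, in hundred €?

Government outlay = €873 hundred.

Rewrite in direct form: Qd = 173 − 4P and Qs = 2P + 41.
Without the subsidy, 173 − 4P = 2P + 41 gives 6P = 132, so P* = €22 and Q* = 85.
With a per-unit subsidy paid to producers, each receives P + 9 per unit sold, so supply becomes Qs = 2(P + 9) + 41.
New equilibrium: buyers pay €19, producers receive €28, Q = 97. (Wedge: Pb − Ps = −9.)
Outlay = t · Q = 9 · 97 = €873.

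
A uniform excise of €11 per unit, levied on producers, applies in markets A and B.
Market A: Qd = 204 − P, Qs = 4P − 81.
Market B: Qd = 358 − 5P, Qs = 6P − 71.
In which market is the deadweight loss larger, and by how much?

Market A: pre-tax P* = €57, Q* = 147; post-tax Q = 138.2; deadweight loss = €48.4.
Market B: pre-tax P* = €39, Q* = 163; post-tax Q = 133; deadweight loss = €165.
Difference: €48.4 vs €165 → market B is larger by €116.6.

Market B, by €116.6.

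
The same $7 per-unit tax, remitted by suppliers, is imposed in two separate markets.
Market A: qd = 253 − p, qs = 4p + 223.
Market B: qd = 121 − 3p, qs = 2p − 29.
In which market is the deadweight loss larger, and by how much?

Market B, by $9.8.

Market A: pre-tax p* = $6, q* = 247; post-tax q = 241.4; deadweight loss = $19.6.
Market B: pre-tax p* = $30, q* = 31; post-tax q = 22.6; deadweight loss = $29.4.
Difference: $19.6 vs $29.4 → market B is larger by $9.8.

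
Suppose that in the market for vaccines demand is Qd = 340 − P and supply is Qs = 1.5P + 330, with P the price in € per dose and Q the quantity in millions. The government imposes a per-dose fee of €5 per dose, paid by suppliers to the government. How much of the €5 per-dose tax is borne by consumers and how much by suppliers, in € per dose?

Before the tax: set 340 − P = 1.5P + 330 → P* = €4, Q* = 336.
With the tax collected from suppliers, supply shifts: Qs = 1.5(P − 5) + 330.
New equilibrium: consumers pay €7, suppliers receive €2, Q = 333. (Wedge: Pb − Ps = 5.)
Burden on consumers: €3; on suppliers: €2. (They sum to €5.)

Consumers bear €3 per dose; suppliers bear €2 per dose.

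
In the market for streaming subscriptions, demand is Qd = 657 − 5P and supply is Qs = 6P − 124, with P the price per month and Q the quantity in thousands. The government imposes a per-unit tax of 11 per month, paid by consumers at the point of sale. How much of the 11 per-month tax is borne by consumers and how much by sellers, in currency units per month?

Consumers bear 6 per month; sellers bear 5 per month.

Before the tax: set 657 − 5P = 6P − 124 → P* = 71, Q* = 302.
With the tax collected from consumers, demand (in seller-price terms) shifts: Qd = 657 − 5(P + 11).
Solving gives Q = 272 with consumers paying 77 and sellers receiving 66 (the 11 wedge).
Burden on consumers: 6; on sellers: 5. (They sum to 11.)
The less price-elastic side of the market bears the larger share of a per-unit tax.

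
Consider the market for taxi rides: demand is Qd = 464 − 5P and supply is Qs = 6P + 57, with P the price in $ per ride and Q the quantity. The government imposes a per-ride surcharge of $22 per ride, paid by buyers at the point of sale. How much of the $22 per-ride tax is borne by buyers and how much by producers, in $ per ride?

Before the tax: set 464 − 5P = 6P + 57 → P* = $37, Q* = 279.
With the tax collected from buyers, demand (in seller-price terms) shifts: Qd = 464 − 5(P + 22).
Solving gives Q = 219 with buyers paying $49 and producers receiving $27 (the $22 wedge).
Burden on buyers: $12; on producers: $10. (They sum to $22.)

Buyers bear $12 per ride; producers bear $10 per ride.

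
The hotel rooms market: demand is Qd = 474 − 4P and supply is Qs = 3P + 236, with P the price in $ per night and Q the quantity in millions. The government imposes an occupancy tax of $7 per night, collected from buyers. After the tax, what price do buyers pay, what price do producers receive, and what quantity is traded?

Buyers pay $37; producers receive $30; quantity = 326.

Before the tax: set 474 − 4P = 3P + 236 → P* = $34, Q* = 338.
With the tax collected from buyers, demand (in seller-price terms) shifts: Qd = 474 − 4(P + 7).
New equilibrium: buyers pay $37, producers receive $30, Q = 326. (Wedge: Pb − Ps = 7.)
The less price-elastic side of the market bears the larger share of a per-unit tax.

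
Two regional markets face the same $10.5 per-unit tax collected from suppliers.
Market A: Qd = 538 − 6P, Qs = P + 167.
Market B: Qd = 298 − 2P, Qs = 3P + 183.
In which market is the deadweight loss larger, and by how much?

Market B, by $18.9.

Market A: pre-tax P* = $53, Q* = 220; post-tax Q = 211; deadweight loss = $47.25.
Market B: pre-tax P* = $23, Q* = 252; post-tax Q = 239.4; deadweight loss = $66.15.
Difference: $47.25 vs $66.15 → market B is larger by $18.9.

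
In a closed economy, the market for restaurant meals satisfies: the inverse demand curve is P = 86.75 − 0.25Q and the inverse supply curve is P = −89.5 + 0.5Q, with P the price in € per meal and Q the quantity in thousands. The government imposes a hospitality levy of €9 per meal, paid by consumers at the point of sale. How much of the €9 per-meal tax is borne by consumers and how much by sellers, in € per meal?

Rewrite in direct form: Qd = 347 − 4P and Qs = 2P + 179.
Before the tax: set 347 − 4P = 2P + 179 → P* = €28, Q* = 235.
With the tax collected from consumers, demand (in seller-price terms) shifts: Qd = 347 − 4(P + 9).
Solving gives Q = 223 with consumers paying €31 and sellers receiving €22 (the €9 wedge).
Burden on consumers: €3; on sellers: €6. (They sum to €9.)
The less price-elastic side of the market bears the larger share of a per-unit tax.

Consumers bear €3 per meal; sellers bear €6 per meal.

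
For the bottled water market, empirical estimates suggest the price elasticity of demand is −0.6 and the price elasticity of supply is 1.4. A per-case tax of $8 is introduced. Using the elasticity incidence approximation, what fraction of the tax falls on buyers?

Incidence ratio: buyers' share ≈ εs / (εs + |εd|) = 1.4 / (1.4 + 0.6) = 0.7.
Supply is the more elastic side, so buyers bear the larger share.

Buyers' share ≈ 0.7.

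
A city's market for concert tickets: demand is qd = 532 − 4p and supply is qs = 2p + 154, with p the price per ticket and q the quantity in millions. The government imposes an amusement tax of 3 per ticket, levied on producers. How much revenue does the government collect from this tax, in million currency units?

Tax revenue = 828 million.

Without the tax, 532 − 4p = 2p + 154 gives 6p = 378, so p* = 63 and q* = 280.
With the tax collected from producers, supply shifts: qs = 2(p − 3) + 154.
New equilibrium: buyers pay 64, producers receive 61, q = 276. (Wedge: pb − ps = 3.)
Revenue = t · Q = 3 · 276 = 828.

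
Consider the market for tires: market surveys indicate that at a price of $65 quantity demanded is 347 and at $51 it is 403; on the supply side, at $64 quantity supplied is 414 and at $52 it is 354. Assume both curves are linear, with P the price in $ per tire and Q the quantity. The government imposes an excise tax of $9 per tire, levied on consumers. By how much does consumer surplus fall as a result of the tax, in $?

Consumer surplus falls by $1845.

Demand slope: (403 − 347)/(51 − 65) = -4, so Qd = 607 − 4P.
Supply slope: (354 − 414)/(52 − 64) = 5, so Qs = 5P + 94.
Without the tax, 607 − 4P = 5P + 94 gives 9P = 513, so P* = $57 and Q* = 379.
With the tax collected from consumers, demand (in seller-price terms) shifts: Qd = 607 − 4(P + 9).
Solving gives Q = 359 with consumers paying $62 and suppliers receiving $53 (the $9 wedge).
ΔCS is the trapezoid between Q = 359 and Q = 379 of height $5: ½ · (379 + 359) · 5 = $1845.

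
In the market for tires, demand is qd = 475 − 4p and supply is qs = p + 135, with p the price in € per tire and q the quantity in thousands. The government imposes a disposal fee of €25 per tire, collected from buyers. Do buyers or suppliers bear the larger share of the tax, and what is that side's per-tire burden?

Before the tax: set 475 − 4p = p + 135 → p* = €68, q* = 203.
With the tax collected from buyers, demand (in seller-price terms) shifts: qd = 475 − 4(p + 25).
Solving gives q = 183 with buyers paying €73 and suppliers receiving €48 (the €25 wedge).
Per-tire burden: buyers €5, suppliers €20.
Suppliers take the larger share because supply is less price-elastic here (demand slope 4 vs supply slope 1).

Suppliers bear the larger share: €20 per tire.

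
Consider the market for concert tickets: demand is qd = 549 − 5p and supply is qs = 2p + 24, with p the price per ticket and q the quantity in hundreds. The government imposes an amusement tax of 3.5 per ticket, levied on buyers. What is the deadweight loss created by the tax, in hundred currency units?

Deadweight loss = 8.75 hundred.

Without the tax, 549 − 5p = 2p + 24 gives 7p = 525, so p* = 75 and q* = 174.
With the tax collected from buyers, demand (in seller-price terms) shifts: qd = 549 − 5(p + 3.5).
Solving gives q = 169 with buyers paying 76 and sellers receiving 72.5 (the 3.5 wedge).
Quantity falls by |ΔQ| = |174 − 169| = 5.
DWL = ½ · t · |ΔQ| = ½ · 3.5 · 5 = 8.75.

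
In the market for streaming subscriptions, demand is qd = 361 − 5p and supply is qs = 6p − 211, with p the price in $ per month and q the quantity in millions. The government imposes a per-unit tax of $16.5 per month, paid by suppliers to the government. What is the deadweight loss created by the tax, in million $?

Before the tax: set 361 − 5p = 6p − 211 → p* = $52, q* = 101.
With the tax collected from suppliers, supply shifts: qs = 6(p − 16.5) − 211.
Solving gives q = 56 with buyers paying $61 and suppliers receiving $44.5 (the $16.5 wedge).
Quantity falls by |ΔQ| = |101 − 56| = 45.
DWL = ½ · t · |ΔQ| = ½ · 16.5 · 45 = $371.25.

Deadweight loss = $371.25 million.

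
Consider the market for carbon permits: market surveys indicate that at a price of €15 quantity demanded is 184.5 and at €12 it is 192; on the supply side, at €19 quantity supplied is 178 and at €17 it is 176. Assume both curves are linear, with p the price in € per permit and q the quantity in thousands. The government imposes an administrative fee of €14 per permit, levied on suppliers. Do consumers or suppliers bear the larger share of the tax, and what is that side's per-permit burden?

Suppliers bear the larger share: €10 per permit.

Demand slope: (192 − 184.5)/(12 − 15) = -2.5, so qd = 222 − 2.5p.
Supply slope: (176 − 178)/(17 − 19) = 1, so qs = p + 159.
Without the tax, 222 − 2.5p = p + 159 gives 3.5p = 63, so p* = €18 and q* = 177.
With the tax collected from suppliers, supply shifts: qs = (p − 14) + 159.
Solving gives q = 167 with consumers paying €22 and suppliers receiving €8 (the €14 wedge).
Per-permit burden: consumers €4, suppliers €10.
Suppliers take the larger share because supply is less price-elastic here (demand slope 2.5 vs supply slope 1).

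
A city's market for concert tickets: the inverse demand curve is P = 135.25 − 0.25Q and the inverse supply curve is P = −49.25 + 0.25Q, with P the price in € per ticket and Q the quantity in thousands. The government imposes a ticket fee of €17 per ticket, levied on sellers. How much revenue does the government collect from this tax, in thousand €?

Tax revenue = €5695 thousand.

Rewrite in direct form: Qd = 541 − 4P and Qs = 4P + 197.
Before the tax: set 541 − 4P = 4P + 197 → P* = €43, Q* = 369.
With the tax collected from sellers, supply shifts: Qs = 4(P − 17) + 197.
Solving gives Q = 335 with consumers paying €51.5 and sellers receiving €34.5 (the €17 wedge).
Revenue = t · Q = 17 · 335 = €5695.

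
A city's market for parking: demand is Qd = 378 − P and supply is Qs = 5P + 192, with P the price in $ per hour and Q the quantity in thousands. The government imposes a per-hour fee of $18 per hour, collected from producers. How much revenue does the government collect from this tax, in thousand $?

Tax revenue = $5976 thousand.

Before the tax: set 378 − P = 5P + 192 → P* = $31, Q* = 347.
With the tax collected from producers, supply shifts: Qs = 5(P − 18) + 192.
Solving gives Q = 332 with consumers paying $46 and producers receiving $28 (the $18 wedge).
Revenue = t · Q = 18 · 332 = $5976.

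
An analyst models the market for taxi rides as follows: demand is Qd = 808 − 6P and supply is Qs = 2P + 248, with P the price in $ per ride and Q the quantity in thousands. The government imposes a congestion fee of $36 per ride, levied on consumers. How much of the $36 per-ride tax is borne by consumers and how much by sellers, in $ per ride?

Before the tax: set 808 − 6P = 2P + 248 → P* = $70, Q* = 388.
With the tax collected from consumers, demand (in seller-price terms) shifts: Qd = 808 − 6(P + 36).
Solving gives Q = 334 with consumers paying $79 and sellers receiving $43 (the $36 wedge).
Burden on consumers: $9; on sellers: $27. (They sum to $36.)
The less price-elastic side of the market bears the larger share of a per-unit tax.

Consumers bear $9 per ride; sellers bear $27 per ride.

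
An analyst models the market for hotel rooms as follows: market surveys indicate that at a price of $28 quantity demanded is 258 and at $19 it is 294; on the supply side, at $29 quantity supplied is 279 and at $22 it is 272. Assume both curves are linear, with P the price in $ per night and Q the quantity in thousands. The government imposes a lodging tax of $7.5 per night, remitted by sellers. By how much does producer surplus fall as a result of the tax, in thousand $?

Demand slope: (294 − 258)/(19 − 28) = -4, so Qd = 370 − 4P.
Supply slope: (272 − 279)/(22 − 29) = 1, so Qs = P + 250.
Before the tax: set 370 − 4P = P + 250 → P* = $24, Q* = 274.
With the tax collected from sellers, supply shifts: Qs = (P − 7.5) + 250.
New equilibrium: consumers pay $25.5, sellers receive $18, Q = 268. (Wedge: Pb − Ps = 7.5.)
ΔPS is the trapezoid between Q = 268 and Q = 274 of height $6: ½ · (274 + 268) · 6 = $1626.

Producer surplus falls by $1626 thousand.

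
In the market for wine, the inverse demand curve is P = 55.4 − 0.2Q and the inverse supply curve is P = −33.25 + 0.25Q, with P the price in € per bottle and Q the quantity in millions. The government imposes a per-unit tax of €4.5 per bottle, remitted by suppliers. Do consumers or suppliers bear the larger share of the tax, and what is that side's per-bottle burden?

Inverting to Q(P) form: Qd = 277 − 5P; Qs = 4P + 133.
Without the tax, 277 − 5P = 4P + 133 gives 9P = 144, so P* = €16 and Q* = 197.
With the tax collected from suppliers, supply shifts: Qs = 4(P − 4.5) + 133.
Solving gives Q = 187 with consumers paying €18 and suppliers receiving €13.5 (the €4.5 wedge).
Per-bottle burden: consumers €2, suppliers €2.5.
Suppliers take the larger share because supply is less price-elastic here (demand slope 5 vs supply slope 4).

Suppliers bear the larger share: €2.5 per bottle.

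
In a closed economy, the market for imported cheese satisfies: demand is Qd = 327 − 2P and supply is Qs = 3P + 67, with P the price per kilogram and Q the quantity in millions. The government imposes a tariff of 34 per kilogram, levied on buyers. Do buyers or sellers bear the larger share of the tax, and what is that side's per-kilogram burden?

Buyers bear the larger share: 20.4 per kilogram.

Before the tax: set 327 − 2P = 3P + 67 → P* = 52, Q* = 223.
With the tax collected from buyers, demand (in seller-price terms) shifts: Qd = 327 − 2(P + 34).
Solving gives Q = 182.2 with buyers paying 72.4 and sellers receiving 38.4 (the 34 wedge).
Per-kilogram burden: buyers 20.4, sellers 13.6.
Buyers take the larger share because demand is less price-elastic here (demand slope 2 vs supply slope 3).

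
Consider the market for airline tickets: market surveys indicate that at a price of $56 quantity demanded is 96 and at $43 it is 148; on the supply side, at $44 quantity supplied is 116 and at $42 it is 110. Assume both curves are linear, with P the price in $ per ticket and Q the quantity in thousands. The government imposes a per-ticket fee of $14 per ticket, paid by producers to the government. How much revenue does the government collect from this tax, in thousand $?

Demand slope: (148 − 96)/(43 − 56) = -4, so Qd = 320 − 4P.
Supply slope: (110 − 116)/(42 − 44) = 3, so Qs = 3P − 16.
Before the tax: set 320 − 4P = 3P − 16 → P* = $48, Q* = 128.
With the tax collected from producers, supply shifts: Qs = 3(P − 14) − 16.
Solving gives Q = 104 with consumers paying $54 and producers receiving $40 (the $14 wedge).
Revenue = t · Q = 14 · 104 = $1456.

Tax revenue = $1456 thousand.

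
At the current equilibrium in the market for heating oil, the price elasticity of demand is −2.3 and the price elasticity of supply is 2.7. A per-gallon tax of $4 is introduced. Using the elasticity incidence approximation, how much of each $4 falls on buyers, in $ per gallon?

Buyers bear ≈ $2.16 per gallon.

Incidence ratio: buyers' share ≈ εs / (εs + |εd|) = 2.7 / (2.7 + 2.3) = 0.54.
So buyers bear ≈ 0.54 × $4 = $2.16; sellers bear $1.84.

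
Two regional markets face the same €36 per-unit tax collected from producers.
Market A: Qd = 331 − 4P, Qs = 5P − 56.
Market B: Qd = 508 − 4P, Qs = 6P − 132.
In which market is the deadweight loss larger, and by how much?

Market B, by €115.2.

Market A: pre-tax P* = €43, Q* = 159; post-tax Q = 79; deadweight loss = €1440.
Market B: pre-tax P* = €64, Q* = 252; post-tax Q = 165.6; deadweight loss = €1555.2.
Difference: €1440 vs €1555.2 → market B is larger by €115.2.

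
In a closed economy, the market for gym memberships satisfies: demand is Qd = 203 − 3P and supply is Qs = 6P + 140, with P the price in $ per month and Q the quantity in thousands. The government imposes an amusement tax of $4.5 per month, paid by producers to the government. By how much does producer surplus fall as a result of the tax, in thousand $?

Without the tax, 203 − 3P = 6P + 140 gives 9P = 63, so P* = $7 and Q* = 182.
With the tax collected from producers, supply shifts: Qs = 6(P − 4.5) + 140.
New equilibrium: buyers pay $10, producers receive $5.5, Q = 173. (Wedge: Pb − Ps = 4.5.)
ΔPS is the trapezoid between Q = 173 and Q = 182 of height $1.5: ½ · (182 + 173) · 1.5 = $266.25.

Producer surplus falls by $266.25 thousand.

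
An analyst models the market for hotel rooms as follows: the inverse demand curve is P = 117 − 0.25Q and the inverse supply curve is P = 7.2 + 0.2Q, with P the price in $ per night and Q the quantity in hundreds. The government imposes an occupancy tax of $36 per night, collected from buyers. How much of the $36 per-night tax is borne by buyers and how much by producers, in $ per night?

Buyers bear $20 per night; producers bear $16 per night.

Inverting to Q(P) form: Qd = 468 − 4P; Qs = 5P − 36.
Before the tax: set 468 − 4P = 5P − 36 → P* = $56, Q* = 244.
With the tax collected from buyers, demand (in seller-price terms) shifts: Qd = 468 − 4(P + 36).
Solving gives Q = 164 with buyers paying $76 and producers receiving $40 (the $36 wedge).
Burden on buyers: $20; on producers: $16. (They sum to $36.)
The less price-elastic side of the market bears the larger share of a per-unit tax.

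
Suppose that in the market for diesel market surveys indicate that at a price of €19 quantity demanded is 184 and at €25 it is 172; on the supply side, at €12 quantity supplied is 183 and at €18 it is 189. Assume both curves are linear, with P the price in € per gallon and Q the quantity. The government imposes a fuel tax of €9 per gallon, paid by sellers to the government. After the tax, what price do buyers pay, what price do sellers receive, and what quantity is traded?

Buyers pay €20; sellers receive €11; quantity = 182.

Demand slope: (172 − 184)/(25 − 19) = -2, so Qd = 222 − 2P.
Supply slope: (189 − 183)/(18 − 12) = 1, so Qs = P + 171.
Without the tax, 222 − 2P = P + 171 gives 3P = 51, so P* = €17 and Q* = 188.
With the tax collected from sellers, supply shifts: Qs = (P − 9) + 171.
Solving gives Q = 182 with buyers paying €20 and sellers receiving €11 (the €9 wedge).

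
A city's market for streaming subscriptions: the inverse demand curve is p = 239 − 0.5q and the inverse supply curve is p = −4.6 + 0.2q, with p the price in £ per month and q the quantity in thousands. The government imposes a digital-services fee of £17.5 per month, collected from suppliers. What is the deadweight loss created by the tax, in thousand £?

Rewrite in direct form: qd = 478 − 2p and qs = 5p + 23.
Before the tax: set 478 − 2p = 5p + 23 → p* = £65, q* = 348.
With the tax collected from suppliers, supply shifts: qs = 5(p − 17.5) + 23.
New equilibrium: buyers pay £77.5, suppliers receive £60, q = 323. (Wedge: pb − ps = 17.5.)
Quantity falls by |ΔQ| = |348 − 323| = 25.
DWL = ½ · t · |ΔQ| = ½ · 17.5 · 25 = £218.75.

Deadweight loss = £218.75 thousand.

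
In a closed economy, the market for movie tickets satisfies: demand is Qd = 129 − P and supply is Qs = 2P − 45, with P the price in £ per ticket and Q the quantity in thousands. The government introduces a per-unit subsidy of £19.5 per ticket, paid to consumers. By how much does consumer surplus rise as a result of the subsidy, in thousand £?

Before the subsidy: set 129 − P = 2P − 45 → P* = £58, Q* = 71.
With a per-unit subsidy paid to consumers, each effectively pays P − 19.5, so demand becomes Qd = 129 − (P − 19.5).
Solving gives Q = 84 with consumers paying £45 and suppliers receiving £64.5 (the £19.5 wedge).
ΔCS is the trapezoid between Q = 84 and Q = 71 of height £13: ½ · (71 + 84) · 13 = £1007.5.

Consumer surplus rises by £1007.5 thousand.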